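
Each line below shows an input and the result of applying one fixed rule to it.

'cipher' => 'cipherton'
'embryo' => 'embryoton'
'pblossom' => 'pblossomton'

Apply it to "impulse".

The pattern: append "ton".
So "impulse" becomes "impulseton".

impulseton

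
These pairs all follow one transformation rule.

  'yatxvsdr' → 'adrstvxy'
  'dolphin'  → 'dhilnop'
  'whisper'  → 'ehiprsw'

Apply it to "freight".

efghirt

Looking at the pairs, the operation is to sort the characters into alphabetical order.
For "freight" the result is "efghirt".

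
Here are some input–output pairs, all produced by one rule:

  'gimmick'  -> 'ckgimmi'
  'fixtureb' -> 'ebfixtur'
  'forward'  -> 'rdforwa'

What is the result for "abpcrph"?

phabpcr

Looking at the pairs, the operation is to move the last 2 characters to the front (rotate right by 2).
For "abpcrph" the result is "phabpcr".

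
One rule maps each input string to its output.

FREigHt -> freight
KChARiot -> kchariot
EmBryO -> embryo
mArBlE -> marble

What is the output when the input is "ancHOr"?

anchor

The pattern: convert every letter to lowercase.
For "ancHOr" the result is "anchor".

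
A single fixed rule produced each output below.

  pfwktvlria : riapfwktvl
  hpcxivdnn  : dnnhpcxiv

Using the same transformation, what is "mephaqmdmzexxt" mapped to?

xxtmephaqmdmze

Each output is the input with this applied: move the last 3 characters to the front (rotate right by 3).
On "mephaqmdmzexxt" that produces "xxtmephaqmdmze".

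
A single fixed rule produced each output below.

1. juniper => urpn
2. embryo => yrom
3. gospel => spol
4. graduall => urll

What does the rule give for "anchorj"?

ronj

Rule — sort the characters into reverse alphabetical order, then keep only the first 4 characters.
"anchorj" → "ronjhca" → "ronj".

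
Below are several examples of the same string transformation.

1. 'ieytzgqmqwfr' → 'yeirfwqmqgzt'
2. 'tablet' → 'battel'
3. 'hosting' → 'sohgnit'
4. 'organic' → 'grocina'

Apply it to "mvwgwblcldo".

wvmodlclbwg

Looking at the pairs, the operation is to move the first 3 characters to the end (rotate left by 3), then reverse the string.
Starting from "mvwgwblcldo": after the first operation, "gwblcldomvw"; after the second, "wvmodlclbwg".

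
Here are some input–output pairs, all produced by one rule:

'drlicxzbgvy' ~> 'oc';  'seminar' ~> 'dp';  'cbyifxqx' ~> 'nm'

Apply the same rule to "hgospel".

sr

The rule is to shift every letter 11 places forward in the alphabet (wrapping around), then keep only the first 2 characters.
On "hgospel": the first step gives "srzdapw", and the second then gives "sr".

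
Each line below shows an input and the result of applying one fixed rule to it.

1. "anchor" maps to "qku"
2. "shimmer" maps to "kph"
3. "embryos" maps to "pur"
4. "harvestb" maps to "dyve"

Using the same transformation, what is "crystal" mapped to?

In each case the input is transformed by: shift every letter 3 places forward in the alphabet (wrapping around), then keep every other character starting from the second (positions 2nd, 4th, 6th, ...).
Applying both steps to "crystal": "fubvwdo", then "uvd".

uvd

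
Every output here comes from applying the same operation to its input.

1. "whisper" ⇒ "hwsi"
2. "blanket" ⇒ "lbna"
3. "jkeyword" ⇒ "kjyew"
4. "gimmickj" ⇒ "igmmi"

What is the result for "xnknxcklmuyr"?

The pattern: delete the last 3 characters, then swap each adjacent pair of characters (1↔2, 3↔4, ...).
"xnknxcklmuyr" → "xnknxcklm" → "nxnkcxlkm".

nxnkcxlkm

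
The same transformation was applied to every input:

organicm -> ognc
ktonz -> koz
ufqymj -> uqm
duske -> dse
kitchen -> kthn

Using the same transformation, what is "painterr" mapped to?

pitr

Each output is the input with this applied: keep every other character starting from the first (positions 1st, 3rd, 5th, ...).
Doing the same to "painterr": "pitr".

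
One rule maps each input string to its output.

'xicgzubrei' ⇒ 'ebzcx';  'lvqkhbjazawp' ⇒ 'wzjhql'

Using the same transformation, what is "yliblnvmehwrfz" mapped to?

fwevliy

Rule — reverse the string, then keep every other character starting from the second (positions 2nd, 4th, 6th, ...).
Working it through for "yliblnvmehwrfz": intermediate "zfrwhemvnlbily", final "fwevliy".
(Check on "xicgzubrei": → "ierbuzgcix" → "ebzcx" ✓)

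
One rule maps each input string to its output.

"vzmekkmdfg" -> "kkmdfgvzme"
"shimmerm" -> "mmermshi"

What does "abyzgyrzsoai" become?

yrzsoaiabyzg

In each case the input is transformed by: swap the front and back halves of the string, then move the last character to the front.
On "abyzgyrzsoai": the first step gives "rzsoaiabyzgy", and the second then gives "yrzsoaiabyzg".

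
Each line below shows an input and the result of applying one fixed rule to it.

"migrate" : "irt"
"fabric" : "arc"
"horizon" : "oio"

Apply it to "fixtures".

The rule is to keep every other character starting from the second (positions 2nd, 4th, 6th, ...).
Doing the same to "fixtures": "itrs".

itrs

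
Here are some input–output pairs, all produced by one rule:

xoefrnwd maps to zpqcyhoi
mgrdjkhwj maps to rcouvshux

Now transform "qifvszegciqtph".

tqgdkprntbeasb

The pattern: move the first character to the end, then shift every letter 11 places forward in the alphabet (wrapping around).
"qifvszegciqtph" → "tqgdkprntbeasb".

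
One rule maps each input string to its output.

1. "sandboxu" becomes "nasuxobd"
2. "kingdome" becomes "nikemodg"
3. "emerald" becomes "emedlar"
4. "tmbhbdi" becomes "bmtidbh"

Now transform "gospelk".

The rule is to reverse the string, then move the last 3 characters to the front (rotate right by 3).
Applying both steps to "gospelk": "klepsog", then "sogklep".
(Check on "tmbhbdi": → "idbhbmt" → "bmtidbh" ✓)

sogklep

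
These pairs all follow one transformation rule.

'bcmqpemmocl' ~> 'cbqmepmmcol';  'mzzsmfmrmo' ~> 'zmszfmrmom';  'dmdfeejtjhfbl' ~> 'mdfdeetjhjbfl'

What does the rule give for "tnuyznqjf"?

ntyunzjqf

What's happening: swap each adjacent pair of characters (1↔2, 3↔4, ...).
"tnuyznqjf" → "ntyunzjqf".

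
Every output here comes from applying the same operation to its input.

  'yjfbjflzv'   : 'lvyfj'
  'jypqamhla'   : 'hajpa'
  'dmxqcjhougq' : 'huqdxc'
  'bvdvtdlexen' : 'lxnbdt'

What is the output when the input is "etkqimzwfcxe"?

zfxeki

Each output is the input with this applied: keep every other character starting from the first (positions 1st, 3rd, 5th, ...), then move the first 3 characters to the end (rotate left by 3).
So "etkqimzwfcxe" becomes "zfxeki".
(Check on "dmxqcjhougq": → "dxchuq" → "huqdxc" ✓)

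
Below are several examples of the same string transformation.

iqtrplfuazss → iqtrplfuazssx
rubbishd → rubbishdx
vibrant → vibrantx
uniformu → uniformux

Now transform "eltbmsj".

eltbmsjx

What's happening: append "x".
"eltbmsj" → "eltbmsjx".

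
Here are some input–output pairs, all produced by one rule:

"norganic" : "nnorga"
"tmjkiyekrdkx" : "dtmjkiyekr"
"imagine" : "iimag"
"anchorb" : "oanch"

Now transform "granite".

igran

The rule is to delete the last 2 characters, then move the last character to the front.
For "granite", step one produces "grani"; step two turns that into "igran".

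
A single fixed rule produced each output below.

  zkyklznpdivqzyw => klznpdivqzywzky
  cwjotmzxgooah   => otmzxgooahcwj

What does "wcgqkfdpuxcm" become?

qkfdpuxcmwcg

In each case the input is transformed by: move the first 3 characters to the end (rotate left by 3).
For "wcgqkfdpuxcm" the result is "qkfdpuxcmwcg".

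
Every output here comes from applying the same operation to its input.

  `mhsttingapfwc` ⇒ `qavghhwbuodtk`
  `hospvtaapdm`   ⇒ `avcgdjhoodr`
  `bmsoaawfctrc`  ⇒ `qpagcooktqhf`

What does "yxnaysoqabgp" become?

Looking at the pairs, the operation is to shift every letter 12 places backward in the alphabet (wrapping around), then move the last character to the front.
For "yxnaysoqabgp", step one produces "mlbomgceopud"; step two turns that into "dmlbomgceopu".

dmlbomgceopu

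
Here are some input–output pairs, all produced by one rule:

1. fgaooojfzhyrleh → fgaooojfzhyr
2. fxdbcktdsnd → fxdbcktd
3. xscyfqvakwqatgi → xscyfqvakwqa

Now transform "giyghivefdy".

In each case the input is transformed by: delete the last 3 characters.
For "giyghivefdy" the result is "giyghive".

giyghive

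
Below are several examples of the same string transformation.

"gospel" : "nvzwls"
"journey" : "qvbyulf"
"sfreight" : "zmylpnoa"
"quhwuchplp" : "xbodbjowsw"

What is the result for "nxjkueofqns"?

ueqrblvmxuz

Rule — shift every letter 7 places forward in the alphabet (wrapping around).
Doing the same to "nxjkueofqns": "ueqrblvmxuz".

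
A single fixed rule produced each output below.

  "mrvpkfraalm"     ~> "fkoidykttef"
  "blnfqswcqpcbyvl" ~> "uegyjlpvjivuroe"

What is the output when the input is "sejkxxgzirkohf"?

lxcdqqzsbkdhay

Rule — shift every letter 7 places backward in the alphabet (wrapping around).
Doing the same to "sejkxxgzirkohf": "lxcdqqzsbkdhay".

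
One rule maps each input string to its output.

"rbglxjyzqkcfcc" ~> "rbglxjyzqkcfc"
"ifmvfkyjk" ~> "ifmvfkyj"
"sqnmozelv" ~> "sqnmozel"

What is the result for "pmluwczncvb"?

pmluwczncv

The transformation: delete the last character.
For "pmluwczncvb" the result is "pmluwczncv".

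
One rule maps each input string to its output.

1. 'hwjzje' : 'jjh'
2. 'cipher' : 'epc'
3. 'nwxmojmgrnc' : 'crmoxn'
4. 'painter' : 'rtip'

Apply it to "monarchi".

The rule is to keep every other character starting from the first (positions 1st, 3rd, 5th, ...), then reverse the string.
Working it through for "monarchi": intermediate "mnrh", final "hrnm".

hrnm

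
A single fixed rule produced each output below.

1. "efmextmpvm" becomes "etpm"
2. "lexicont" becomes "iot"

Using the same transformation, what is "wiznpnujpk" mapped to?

nnjk

What's happening: delete the first 2 characters, then keep every other character starting from the second (positions 2nd, 4th, 6th, ...).
On "wiznpnujpk": the first step gives "znpnujpk", and the second then gives "nnjk".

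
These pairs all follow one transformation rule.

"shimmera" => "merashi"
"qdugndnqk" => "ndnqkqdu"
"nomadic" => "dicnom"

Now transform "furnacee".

aceefur

The pattern: move the first 3 characters to the end (rotate left by 3), then delete the first character.
Starting from "furnacee": after the first operation, "naceefur"; after the second, "aceefur".
(Check on "shimmera": → "mmerashi" → "merashi" ✓)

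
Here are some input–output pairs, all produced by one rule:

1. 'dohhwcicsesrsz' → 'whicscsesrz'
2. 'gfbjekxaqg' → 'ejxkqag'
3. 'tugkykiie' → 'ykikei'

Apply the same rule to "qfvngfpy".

Each output is the input with this applied: delete the first 3 characters, then swap each adjacent pair of characters (1↔2, 3↔4, ...).
"qfvngfpy" → "ngfpy" → "gnpfy".

gnpfy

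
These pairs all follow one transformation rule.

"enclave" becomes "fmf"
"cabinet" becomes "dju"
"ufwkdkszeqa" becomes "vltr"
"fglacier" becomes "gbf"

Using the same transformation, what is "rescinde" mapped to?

sde

What's happening: keep one character in every 3, starting at position 1 (positions 1st, 4th, 7th, ...), then shift every letter 1 place forward in the alphabet (wrapping around).
For "rescinde", step one produces "rcd"; step two turns that into "sde".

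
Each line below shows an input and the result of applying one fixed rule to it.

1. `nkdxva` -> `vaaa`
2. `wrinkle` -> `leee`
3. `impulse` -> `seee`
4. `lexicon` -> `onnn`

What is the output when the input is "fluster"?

errr

The transformation: repeat every character 3 times, then keep only the last 4 characters.
Starting from "fluster": after the first operation, "fffllluuusssttteeerrr"; after the second, "errr".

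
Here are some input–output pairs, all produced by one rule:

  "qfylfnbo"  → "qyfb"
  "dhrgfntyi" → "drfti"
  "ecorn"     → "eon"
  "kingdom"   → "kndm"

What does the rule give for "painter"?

pitr

The rule is to keep every other character starting from the first (positions 1st, 3rd, 5th, ...).
"painter" → "pitr".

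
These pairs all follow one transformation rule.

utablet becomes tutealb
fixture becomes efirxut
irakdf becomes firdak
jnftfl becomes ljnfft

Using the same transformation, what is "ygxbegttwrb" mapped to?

The pattern: swap the first and last characters, then take characters alternately from the front and the back (1st, last, 2nd, 2nd-last, ...).
Working it through for "ygxbegttwrb": intermediate "bgxbegttwry", final "bygrxwbtetg".

bygrxwbtetg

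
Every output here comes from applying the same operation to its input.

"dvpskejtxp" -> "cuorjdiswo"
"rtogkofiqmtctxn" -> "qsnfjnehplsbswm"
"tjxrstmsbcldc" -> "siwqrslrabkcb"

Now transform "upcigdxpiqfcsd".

Looking at the pairs, the operation is to shift every letter 1 place backward in the alphabet (wrapping around).
Applying that to "upcigdxpiqfcsd" gives "tobhfcwohpebrc".

tobhfcwohpebrc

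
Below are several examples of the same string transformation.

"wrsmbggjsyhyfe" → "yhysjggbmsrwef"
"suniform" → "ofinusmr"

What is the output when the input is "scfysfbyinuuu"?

Rule — move the last 2 characters to the front (rotate right by 2), then reverse the string.
Starting from "scfysfbyinuuu": after the first operation, "uuscfysfbyinu"; after the second, "uniybfsyfcsuu".

uniybfsyfcsuu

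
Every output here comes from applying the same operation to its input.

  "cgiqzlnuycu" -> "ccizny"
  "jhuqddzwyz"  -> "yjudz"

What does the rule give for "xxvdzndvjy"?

In each case the input is transformed by: move the last 2 characters to the front (rotate right by 2), then keep every other character starting from the first (positions 1st, 3rd, 5th, ...).
"xxvdzndvjy" → "jyxxvdzndv" → "jxvzd".

jxvzd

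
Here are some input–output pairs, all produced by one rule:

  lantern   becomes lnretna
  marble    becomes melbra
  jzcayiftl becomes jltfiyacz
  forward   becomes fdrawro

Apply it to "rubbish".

rhsibbu

Each output is the input with this applied: move the first character to the end, then reverse the string.
Applying both steps to "rubbish": "ubbishr", then "rhsibbu".
(Check on "lantern": → "anternl" → "lnretna" ✓)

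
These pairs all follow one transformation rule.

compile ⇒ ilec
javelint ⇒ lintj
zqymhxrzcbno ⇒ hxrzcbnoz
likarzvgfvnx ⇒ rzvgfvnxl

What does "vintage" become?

agev

The pattern: move the first character to the end, then delete the first 3 characters.
Applying that to "vintage" gives "agev".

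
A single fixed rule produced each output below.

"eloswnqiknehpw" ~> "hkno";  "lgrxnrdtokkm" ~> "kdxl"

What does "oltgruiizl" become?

irl

Rule — reverse the string, then keep one character in every 3, starting at position 3 (positions 3rd, 6th, 9th, ...).
On "oltgruiizl" that produces "irl".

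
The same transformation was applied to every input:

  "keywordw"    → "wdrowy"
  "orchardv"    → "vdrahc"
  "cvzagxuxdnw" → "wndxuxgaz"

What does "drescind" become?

The pattern: delete the first 2 characters, then reverse the string.
Applying both steps to "drescind": "escind", then "dnicse".

dnicse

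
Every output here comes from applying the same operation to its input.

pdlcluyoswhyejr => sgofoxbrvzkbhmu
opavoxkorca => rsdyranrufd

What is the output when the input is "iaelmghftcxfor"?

Looking at the pairs, the operation is to shift every letter 3 places forward in the alphabet (wrapping around).
For "iaelmghftcxfor" the result is "ldhopjkiwfairu".

ldhopjkiwfairu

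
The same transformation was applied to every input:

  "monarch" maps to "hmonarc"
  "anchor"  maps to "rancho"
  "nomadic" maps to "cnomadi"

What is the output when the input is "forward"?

The pattern: move the last character to the front.
For "forward" the result is "dforwar".

dforwar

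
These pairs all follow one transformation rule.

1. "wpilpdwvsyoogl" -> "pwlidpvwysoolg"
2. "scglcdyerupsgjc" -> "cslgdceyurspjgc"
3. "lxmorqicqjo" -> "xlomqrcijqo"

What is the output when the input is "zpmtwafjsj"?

The transformation: swap each adjacent pair of characters (1↔2, 3↔4, ...).
Applying that to "zpmtwafjsj" gives "pztmawjfjs".

pztmawjfjs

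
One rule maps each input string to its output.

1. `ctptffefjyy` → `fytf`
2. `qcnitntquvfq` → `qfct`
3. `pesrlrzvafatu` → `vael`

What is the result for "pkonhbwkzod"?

The transformation: keep one character in every 3, starting at position 2 (positions 2nd, 5th, 8th, ...), then swap the front and back halves of the string.
Starting from "pkonhbwkzod": after the first operation, "khkd"; after the second, "kdkh".

kdkh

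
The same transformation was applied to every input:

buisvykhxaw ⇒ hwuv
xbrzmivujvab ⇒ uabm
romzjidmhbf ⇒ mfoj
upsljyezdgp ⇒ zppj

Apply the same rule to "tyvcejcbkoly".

blye

Looking at the pairs, the operation is to keep one character in every 3, starting at position 2 (positions 2nd, 5th, 8th, ...), then swap the front and back halves of the string.
"tyvcejcbkoly" → "blye".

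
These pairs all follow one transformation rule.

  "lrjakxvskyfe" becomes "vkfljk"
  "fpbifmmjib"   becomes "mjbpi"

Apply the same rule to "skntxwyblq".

Rule — swap the front and back halves of the string, then keep every other character starting from the first (positions 1st, 3rd, 5th, ...).
Working it through for "skntxwyblq": intermediate "wyblqskntx", final "wbqkt".

wbqkt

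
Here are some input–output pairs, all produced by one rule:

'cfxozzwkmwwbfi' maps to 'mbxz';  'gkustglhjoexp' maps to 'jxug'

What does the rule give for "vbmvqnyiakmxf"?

What's happening: keep one character in every 3, starting at position 3 (positions 3rd, 6th, 9th, ...), then swap the front and back halves of the string.
Starting from "vbmvqnyiakmxf": after the first operation, "mnax"; after the second, "axmn".

axmn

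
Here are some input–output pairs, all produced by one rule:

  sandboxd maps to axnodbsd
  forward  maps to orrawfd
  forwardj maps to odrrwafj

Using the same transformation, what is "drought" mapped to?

Each output is the input with this applied: take characters alternately from the front and the back (1st, last, 2nd, 2nd-last, ...), then move the first 2 characters to the end (rotate left by 2).
"drought" → "rhogudt".

rhogudt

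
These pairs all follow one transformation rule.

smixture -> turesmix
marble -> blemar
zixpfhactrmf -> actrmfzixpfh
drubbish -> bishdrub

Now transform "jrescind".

The pattern: swap the front and back halves of the string.
So "jrescind" becomes "cindjres".

cindjres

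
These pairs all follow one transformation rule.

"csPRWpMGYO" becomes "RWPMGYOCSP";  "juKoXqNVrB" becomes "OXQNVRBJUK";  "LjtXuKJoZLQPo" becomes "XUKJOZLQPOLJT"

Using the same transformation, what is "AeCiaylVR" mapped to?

IAYLVRAEC

In each case the input is transformed by: move the first 3 characters to the end (rotate left by 3), then convert every letter to uppercase.
For "AeCiaylVR", step one produces "iaylVRAeC"; step two turns that into "IAYLVRAEC".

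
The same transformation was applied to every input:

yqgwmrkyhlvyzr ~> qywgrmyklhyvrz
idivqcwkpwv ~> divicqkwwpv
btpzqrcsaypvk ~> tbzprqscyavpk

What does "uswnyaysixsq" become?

sunwaysyxiqs

The pattern: swap each adjacent pair of characters (1↔2, 3↔4, ...).
For "uswnyaysixsq" the result is "sunwaysyxiqs".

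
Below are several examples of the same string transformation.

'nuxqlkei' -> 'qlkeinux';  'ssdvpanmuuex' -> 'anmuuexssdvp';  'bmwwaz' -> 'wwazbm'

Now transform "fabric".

In each case the input is transformed by: swap the front and back halves of the string, then move the last character to the front.
Applying both steps to "fabric": "ricfab", then "bricfa".

bricfa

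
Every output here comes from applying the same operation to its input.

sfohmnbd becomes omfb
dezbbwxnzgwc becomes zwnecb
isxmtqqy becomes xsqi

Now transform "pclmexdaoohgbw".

womheca

What's happening: sort the characters into reverse alphabetical order, then keep every other character starting from the second (positions 2nd, 4th, 6th, ...).
Working it through for "pclmexdaoohgbw": intermediate "xwpoomlhgedcba", final "womheca".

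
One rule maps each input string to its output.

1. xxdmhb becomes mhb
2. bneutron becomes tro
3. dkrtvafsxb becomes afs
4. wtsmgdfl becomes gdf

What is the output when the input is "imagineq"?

ine

What's happening: swap the front and back halves of the string, then keep only the first 3 characters.
For "imagineq" the result is "ine".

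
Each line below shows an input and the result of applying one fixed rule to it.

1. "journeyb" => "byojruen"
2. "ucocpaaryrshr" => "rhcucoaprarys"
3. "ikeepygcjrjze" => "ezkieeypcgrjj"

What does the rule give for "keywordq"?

What's happening: move the last 2 characters to the front (rotate right by 2), then swap each adjacent pair of characters (1↔2, 3↔4, ...).
On "keywordq": the first step gives "dqkeywor", and the second then gives "qdekwyro".

qdekwyro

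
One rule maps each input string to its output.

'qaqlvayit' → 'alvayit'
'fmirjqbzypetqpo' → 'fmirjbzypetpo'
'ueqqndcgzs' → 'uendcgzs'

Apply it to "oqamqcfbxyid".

Each output is the input with this applied: remove every "q".
"oqamqcfbxyid" → "oamcfbxyid".

oamcfbxyid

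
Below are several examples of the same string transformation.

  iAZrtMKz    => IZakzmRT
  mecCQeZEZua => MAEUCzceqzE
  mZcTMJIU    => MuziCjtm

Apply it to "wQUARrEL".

WlqeuRar

What's happening: flip the case of every letter, then take characters alternately from the front and the back (1st, last, 2nd, 2nd-last, ...).
For "wQUARrEL", step one produces "WquarRel"; step two turns that into "WlqeuRar".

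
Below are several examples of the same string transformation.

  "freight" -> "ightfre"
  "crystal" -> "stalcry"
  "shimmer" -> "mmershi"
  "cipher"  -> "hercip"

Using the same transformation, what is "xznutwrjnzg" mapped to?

What's happening: move the first 3 characters to the end (rotate left by 3).
"xznutwrjnzg" → "utwrjnzgxzn".

utwrjnzgxzn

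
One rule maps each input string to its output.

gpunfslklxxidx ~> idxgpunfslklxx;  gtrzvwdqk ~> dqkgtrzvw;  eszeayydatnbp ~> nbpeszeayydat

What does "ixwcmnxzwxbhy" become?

Looking at the pairs, the operation is to move the last 3 characters to the front (rotate right by 3).
So "ixwcmnxzwxbhy" becomes "bhyixwcmnxzwx".

bhyixwcmnxzwx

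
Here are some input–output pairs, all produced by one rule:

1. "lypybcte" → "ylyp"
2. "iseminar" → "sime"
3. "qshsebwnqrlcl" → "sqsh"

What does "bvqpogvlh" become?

In each case the input is transformed by: swap each adjacent pair of characters (1↔2, 3↔4, ...), then keep only the first 4 characters.
Doing the same to "bvqpogvlh": "vbpq".

vbpq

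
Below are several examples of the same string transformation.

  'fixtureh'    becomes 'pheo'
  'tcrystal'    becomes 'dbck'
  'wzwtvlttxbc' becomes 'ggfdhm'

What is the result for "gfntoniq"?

Each output is the input with this applied: keep every other character starting from the first (positions 1st, 3rd, 5th, ...), then shift every letter 10 places forward in the alphabet (wrapping around).
Starting from "gfntoniq": after the first operation, "gnoi"; after the second, "qxys".

qxys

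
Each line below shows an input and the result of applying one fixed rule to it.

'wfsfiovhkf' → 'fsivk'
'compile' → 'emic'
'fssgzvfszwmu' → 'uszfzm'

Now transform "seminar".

Rule — swap the first and last characters, then keep every other character starting from the first (positions 1st, 3rd, 5th, ...).
Starting from "seminar": after the first operation, "reminas"; after the second, "rmns".

rmns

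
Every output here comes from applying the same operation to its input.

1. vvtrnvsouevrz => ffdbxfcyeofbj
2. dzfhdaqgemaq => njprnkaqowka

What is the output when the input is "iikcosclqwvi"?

ssumycmvagfs

Rule — shift every letter 10 places forward in the alphabet (wrapping around).
For "iikcosclqwvi" the result is "ssumycmvagfs".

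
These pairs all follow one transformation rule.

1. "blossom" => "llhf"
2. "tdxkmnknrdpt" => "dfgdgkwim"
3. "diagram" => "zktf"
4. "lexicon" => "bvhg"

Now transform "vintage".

Looking at the pairs, the operation is to shift every letter 7 places backward in the alphabet (wrapping around), then delete the first 3 characters.
Working it through for "vintage": intermediate "obgmtzx", final "mtzx".

mtzx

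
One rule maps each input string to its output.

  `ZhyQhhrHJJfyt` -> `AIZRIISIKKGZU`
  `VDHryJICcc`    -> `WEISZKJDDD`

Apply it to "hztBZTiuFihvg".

The pattern: shift every letter 1 place forward in the alphabet (wrapping around), then convert every letter to uppercase.
On "hztBZTiuFihvg": the first step gives "iauCAUjvGjiwh", and the second then gives "IAUCAUJVGJIWH".

IAUCAUJVGJIWH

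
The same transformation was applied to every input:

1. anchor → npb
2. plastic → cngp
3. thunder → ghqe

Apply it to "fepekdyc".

scxl

In each case the input is transformed by: shift every letter 13 places forward in the alphabet (wrapping around) — i.e. ROT13, then keep every other character starting from the first (positions 1st, 3rd, 5th, ...).
Applying that to "fepekdyc" gives "scxl".
(Check on "anchor": → "napube" → "npb" ✓)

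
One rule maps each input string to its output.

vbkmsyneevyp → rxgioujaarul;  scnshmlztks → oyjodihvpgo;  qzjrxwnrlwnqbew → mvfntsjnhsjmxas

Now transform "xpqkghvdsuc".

tlmgcdrzoqy

What's happening: shift every letter 4 places backward in the alphabet (wrapping around).
On "xpqkghvdsuc" that produces "tlmgcdrzoqy".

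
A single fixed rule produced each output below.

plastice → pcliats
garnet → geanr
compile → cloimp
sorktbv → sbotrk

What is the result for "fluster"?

In each case the input is transformed by: delete the last character, then take characters alternately from the front and the back (1st, last, 2nd, 2nd-last, ...).
Applying both steps to "fluster": "fluste", then "feltus".

feltus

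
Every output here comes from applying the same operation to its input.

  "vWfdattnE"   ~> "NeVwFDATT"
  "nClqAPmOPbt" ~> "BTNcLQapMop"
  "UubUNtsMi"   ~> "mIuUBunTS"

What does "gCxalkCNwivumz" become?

MZGcXALKcnWIVU

Looking at the pairs, the operation is to move the last 2 characters to the front (rotate right by 2), then flip the case of every letter.
Applying both steps to "gCxalkCNwivumz": "mzgCxalkCNwivu", then "MZGcXALKcnWIVU".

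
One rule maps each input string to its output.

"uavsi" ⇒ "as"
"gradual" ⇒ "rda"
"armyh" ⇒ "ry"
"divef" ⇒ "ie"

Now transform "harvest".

avs

Rule — keep every other character starting from the second (positions 2nd, 4th, 6th, ...).
So "harvest" becomes "avs".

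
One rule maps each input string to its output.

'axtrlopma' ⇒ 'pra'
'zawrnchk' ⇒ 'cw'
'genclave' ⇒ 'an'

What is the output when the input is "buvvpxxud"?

The rule is to reverse the string, then keep one character in every 3, starting at position 3 (positions 3rd, 6th, 9th, ...).
Starting from "buvvpxxud": after the first operation, "duxxpvvub"; after the second, "xvb".

xvb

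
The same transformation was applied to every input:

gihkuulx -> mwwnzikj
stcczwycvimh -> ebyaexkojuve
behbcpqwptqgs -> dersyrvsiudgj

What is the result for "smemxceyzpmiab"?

ozegabrokcduog

The rule is to move the first 3 characters to the end (rotate left by 3), then shift every letter 2 places forward in the alphabet (wrapping around).
Starting from "smemxceyzpmiab": after the first operation, "mxceyzpmiabsme"; after the second, "ozegabrokcduog".
(Check on "behbcpqwptqgs": → "bcpqwptqgsbeh" → "dersyrvsiudgj" ✓)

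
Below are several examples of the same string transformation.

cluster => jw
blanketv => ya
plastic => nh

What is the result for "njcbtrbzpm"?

The rule is to shift every letter 5 places forward in the alphabet (wrapping around), then keep only the last 2 characters.
On "njcbtrbzpm": the first step gives "sohgywgeur", and the second then gives "ur".
(Check on "plastic": → "uqfxynh" → "nh" ✓)

ur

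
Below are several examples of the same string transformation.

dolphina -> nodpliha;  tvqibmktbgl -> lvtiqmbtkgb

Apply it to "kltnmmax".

alkntmmx

The rule is to swap each adjacent pair of characters (1↔2, 3↔4, ...), then move the last character to the front.
On "kltnmmax": the first step gives "lkntmmxa", and the second then gives "alkntmmx".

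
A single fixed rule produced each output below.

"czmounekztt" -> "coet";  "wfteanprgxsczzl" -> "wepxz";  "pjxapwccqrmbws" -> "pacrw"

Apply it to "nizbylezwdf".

Rule — keep one character in every 3, starting at position 1 (positions 1st, 4th, 7th, ...).
For "nizbylezwdf" the result is "nbed".

nbed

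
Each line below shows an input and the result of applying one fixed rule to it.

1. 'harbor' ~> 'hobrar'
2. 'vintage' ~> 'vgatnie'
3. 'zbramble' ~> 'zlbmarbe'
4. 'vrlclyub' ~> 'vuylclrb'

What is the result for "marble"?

The pattern: reverse the string, then swap the first and last characters.
Starting from "marble": after the first operation, "elbram"; after the second, "mlbrae".
(Check on "harbor": → "robrah" → "hobrar" ✓)

mlbrae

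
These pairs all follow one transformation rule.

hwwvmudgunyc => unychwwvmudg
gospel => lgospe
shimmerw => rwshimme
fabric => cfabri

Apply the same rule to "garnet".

In each case the input is transformed by: swap the front and back halves of the string, then move the first 2 characters to the end (rotate left by 2).
Doing the same to "garnet": "tgarne".

tgarne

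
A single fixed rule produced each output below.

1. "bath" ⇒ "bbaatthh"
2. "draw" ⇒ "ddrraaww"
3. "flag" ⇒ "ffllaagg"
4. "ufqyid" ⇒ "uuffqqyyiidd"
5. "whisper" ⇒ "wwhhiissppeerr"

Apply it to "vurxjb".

The transformation: double every character.
So "vurxjb" becomes "vvuurrxxjjbb".

vvuurrxxjjbb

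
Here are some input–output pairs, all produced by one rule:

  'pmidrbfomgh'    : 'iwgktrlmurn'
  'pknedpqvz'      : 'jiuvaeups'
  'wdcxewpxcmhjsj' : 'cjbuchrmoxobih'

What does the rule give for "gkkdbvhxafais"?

igamcfkfnxlpp

What's happening: shift every letter 5 places forward in the alphabet (wrapping around), then move the first 3 characters to the end (rotate left by 3).
Applying both steps to "gkkdbvhxafais": "lppigamcfkfnx", then "igamcfkfnxlpp".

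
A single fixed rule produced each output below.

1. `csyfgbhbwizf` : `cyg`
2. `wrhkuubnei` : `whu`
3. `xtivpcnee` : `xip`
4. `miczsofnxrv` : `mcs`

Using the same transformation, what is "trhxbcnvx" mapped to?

Rule — keep every other character starting from the first (positions 1st, 3rd, 5th, ...), then keep only the first 3 characters.
Applying both steps to "trhxbcnvx": "thbnx", then "thb".

thb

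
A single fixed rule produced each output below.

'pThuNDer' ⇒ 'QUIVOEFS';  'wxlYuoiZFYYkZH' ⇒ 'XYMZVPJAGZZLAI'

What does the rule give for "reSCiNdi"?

SFTDJOEJ

Looking at the pairs, the operation is to shift every letter 1 place forward in the alphabet (wrapping around), then convert every letter to uppercase.
Working it through for "reSCiNdi": intermediate "sfTDjOej", final "SFTDJOEJ".
(Check on "wxlYuoiZFYYkZH": → "xymZvpjAGZZlAI" → "XYMZVPJAGZZLAI" ✓)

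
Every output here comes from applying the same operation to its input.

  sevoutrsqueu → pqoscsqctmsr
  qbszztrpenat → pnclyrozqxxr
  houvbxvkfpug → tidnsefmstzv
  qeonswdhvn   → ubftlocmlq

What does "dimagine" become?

Looking at the pairs, the operation is to shift every letter 2 places backward in the alphabet (wrapping around), then swap the front and back halves of the string.
"dimagine" → "bgkyeglc" → "eglcbgky".

eglcbgky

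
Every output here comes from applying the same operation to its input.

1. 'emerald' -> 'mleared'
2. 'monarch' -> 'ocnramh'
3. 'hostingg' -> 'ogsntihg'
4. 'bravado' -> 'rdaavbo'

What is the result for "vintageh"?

iengtavh

The transformation: take characters alternately from the front and the back (1st, last, 2nd, 2nd-last, ...), then move the first 2 characters to the end (rotate left by 2).
So "vintageh" becomes "iengtavh".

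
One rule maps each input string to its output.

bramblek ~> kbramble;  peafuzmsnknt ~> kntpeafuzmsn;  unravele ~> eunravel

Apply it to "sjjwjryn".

nsjjwjry

In each case the input is transformed by: swap the front and back halves of the string, then move the first 3 characters to the end (rotate left by 3).
On "sjjwjryn": the first step gives "jrynsjjw", and the second then gives "nsjjwjry".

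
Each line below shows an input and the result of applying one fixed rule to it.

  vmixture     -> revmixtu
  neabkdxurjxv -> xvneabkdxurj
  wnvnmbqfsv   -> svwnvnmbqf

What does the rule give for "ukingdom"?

Each output is the input with this applied: move the last 2 characters to the front (rotate right by 2).
Applying that to "ukingdom" gives "omukingd".

omukingd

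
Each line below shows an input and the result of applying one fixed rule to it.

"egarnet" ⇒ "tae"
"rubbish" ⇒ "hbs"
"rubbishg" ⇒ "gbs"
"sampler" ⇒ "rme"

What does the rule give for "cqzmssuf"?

The transformation: move the last character to the front, then keep one character in every 3, starting at position 1 (positions 1st, 4th, 7th, ...).
Starting from "cqzmssuf": after the first operation, "fcqzmssu"; after the second, "fzs".

fzs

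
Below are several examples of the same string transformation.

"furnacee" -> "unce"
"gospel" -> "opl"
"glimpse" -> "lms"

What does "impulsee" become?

muse

The transformation: keep every other character starting from the second (positions 2nd, 4th, 6th, ...).
So "impulsee" becomes "muse".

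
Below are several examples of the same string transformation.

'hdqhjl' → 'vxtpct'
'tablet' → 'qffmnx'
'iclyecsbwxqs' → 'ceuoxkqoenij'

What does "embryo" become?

Rule — shift every letter 12 places forward in the alphabet (wrapping around), then move the last 2 characters to the front (rotate right by 2).
"embryo" → "kaqynd".

kaqynd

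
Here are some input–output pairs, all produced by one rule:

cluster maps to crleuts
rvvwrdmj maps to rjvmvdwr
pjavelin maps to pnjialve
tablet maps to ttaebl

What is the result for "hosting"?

What's happening: take characters alternately from the front and the back (1st, last, 2nd, 2nd-last, ...).
So "hosting" becomes "hgonsit".

hgonsit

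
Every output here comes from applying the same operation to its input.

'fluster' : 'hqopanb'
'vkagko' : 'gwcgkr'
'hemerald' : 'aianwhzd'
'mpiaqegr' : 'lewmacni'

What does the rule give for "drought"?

nkqcdpz

Looking at the pairs, the operation is to move the first character to the end, then shift every letter 4 places backward in the alphabet (wrapping around).
For "drought", step one produces "roughtd"; step two turns that into "nkqcdpz".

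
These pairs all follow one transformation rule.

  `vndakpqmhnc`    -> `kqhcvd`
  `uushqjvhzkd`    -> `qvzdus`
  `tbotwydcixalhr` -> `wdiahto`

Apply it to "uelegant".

What's happening: keep every other character starting from the first (positions 1st, 3rd, 5th, ...), then move the first 2 characters to the end (rotate left by 2).
On "uelegant" that produces "gnul".

gnul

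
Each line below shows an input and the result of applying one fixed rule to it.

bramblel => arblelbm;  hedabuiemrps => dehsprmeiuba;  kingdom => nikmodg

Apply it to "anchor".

What's happening: move the first 3 characters to the end (rotate left by 3), then reverse the string.
Working it through for "anchor": intermediate "horanc", final "cnaroh".
(Check on "bramblel": → "mblelbra" → "arblelbm" ✓)

cnaroh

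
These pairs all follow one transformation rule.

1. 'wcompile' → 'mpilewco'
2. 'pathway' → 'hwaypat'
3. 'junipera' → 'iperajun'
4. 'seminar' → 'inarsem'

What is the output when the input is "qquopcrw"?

opcrwqqu

Looking at the pairs, the operation is to move the first 3 characters to the end (rotate left by 3).
For "qquopcrw" the result is "opcrwqqu".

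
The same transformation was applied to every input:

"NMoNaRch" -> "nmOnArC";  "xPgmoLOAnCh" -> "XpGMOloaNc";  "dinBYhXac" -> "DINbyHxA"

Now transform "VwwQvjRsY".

vWWqVJrS

In each case the input is transformed by: flip the case of every letter, then delete the last character.
Applying that to "VwwQvjRsY" gives "vWWqVJrS".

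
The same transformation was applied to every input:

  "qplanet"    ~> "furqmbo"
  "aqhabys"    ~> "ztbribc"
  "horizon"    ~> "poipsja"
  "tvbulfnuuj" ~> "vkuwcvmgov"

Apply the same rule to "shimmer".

What's happening: move the last 2 characters to the front (rotate right by 2), then shift every letter 1 place forward in the alphabet (wrapping around).
Applying both steps to "shimmer": "ershimm", then "fstijnn".
(Check on "qplanet": → "etqplan" → "furqmbo" ✓)

fstijnn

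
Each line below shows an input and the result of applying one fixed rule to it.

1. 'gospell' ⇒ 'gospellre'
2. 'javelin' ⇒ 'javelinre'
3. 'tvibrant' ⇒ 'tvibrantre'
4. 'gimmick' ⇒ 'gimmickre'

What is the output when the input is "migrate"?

What's happening: append "re".
Applying that to "migrate" gives "migratere".

migratere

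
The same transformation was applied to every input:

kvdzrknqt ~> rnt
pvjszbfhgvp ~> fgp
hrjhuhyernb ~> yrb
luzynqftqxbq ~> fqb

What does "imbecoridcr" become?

The rule is to keep every other character starting from the first (positions 1st, 3rd, 5th, ...), then keep only the last 3 characters.
Applying both steps to "imbecoridcr": "ibcrdr", then "rdr".
(Check on "kvdzrknqt": → "kdrnt" → "rnt" ✓)

rdr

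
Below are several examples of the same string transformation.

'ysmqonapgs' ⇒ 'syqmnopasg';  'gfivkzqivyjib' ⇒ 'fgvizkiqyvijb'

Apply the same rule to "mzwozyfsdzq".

The rule is to swap each adjacent pair of characters (1↔2, 3↔4, ...).
On "mzwozyfsdzq" that produces "zmowyzsfzdq".

zmowyzsfzdq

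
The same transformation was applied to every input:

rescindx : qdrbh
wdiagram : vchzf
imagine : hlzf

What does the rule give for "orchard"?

nqbg

In each case the input is transformed by: delete the last 3 characters, then shift every letter 1 place backward in the alphabet (wrapping around).
Starting from "orchard": after the first operation, "orch"; after the second, "nqbg".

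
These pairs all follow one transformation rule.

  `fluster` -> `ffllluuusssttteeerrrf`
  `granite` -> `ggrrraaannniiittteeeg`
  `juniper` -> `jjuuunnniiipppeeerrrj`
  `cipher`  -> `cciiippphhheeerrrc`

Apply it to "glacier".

gglllaaaccciiieeerrrg

Each output is the input with this applied: repeat every character 3 times, then move the first character to the end.
Applying that to "glacier" gives "gglllaaaccciiieeerrrg".
(Check on "granite": → "gggrrraaannniiittteee" → "ggrrraaannniiittteeeg" ✓)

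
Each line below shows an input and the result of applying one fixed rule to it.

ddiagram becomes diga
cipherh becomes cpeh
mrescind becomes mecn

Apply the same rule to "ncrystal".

nrsa

Looking at the pairs, the operation is to keep every other character starting from the first (positions 1st, 3rd, 5th, ...).
"ncrystal" → "nrsa".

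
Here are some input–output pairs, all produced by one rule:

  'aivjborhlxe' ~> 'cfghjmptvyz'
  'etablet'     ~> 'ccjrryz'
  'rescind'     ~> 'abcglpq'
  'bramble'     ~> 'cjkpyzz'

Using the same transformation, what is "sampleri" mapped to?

cgjknpqy

Looking at the pairs, the operation is to shift every letter 2 places backward in the alphabet (wrapping around), then sort the characters into alphabetical order.
On "sampleri": the first step gives "qyknjcpg", and the second then gives "cgjknpqy".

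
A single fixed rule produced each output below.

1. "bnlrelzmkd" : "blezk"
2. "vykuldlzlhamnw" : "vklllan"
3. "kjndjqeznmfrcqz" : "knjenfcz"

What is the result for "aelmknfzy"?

alkfy

Each output is the input with this applied: keep every other character starting from the first (positions 1st, 3rd, 5th, ...).
On "aelmknfzy" that produces "alkfy".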